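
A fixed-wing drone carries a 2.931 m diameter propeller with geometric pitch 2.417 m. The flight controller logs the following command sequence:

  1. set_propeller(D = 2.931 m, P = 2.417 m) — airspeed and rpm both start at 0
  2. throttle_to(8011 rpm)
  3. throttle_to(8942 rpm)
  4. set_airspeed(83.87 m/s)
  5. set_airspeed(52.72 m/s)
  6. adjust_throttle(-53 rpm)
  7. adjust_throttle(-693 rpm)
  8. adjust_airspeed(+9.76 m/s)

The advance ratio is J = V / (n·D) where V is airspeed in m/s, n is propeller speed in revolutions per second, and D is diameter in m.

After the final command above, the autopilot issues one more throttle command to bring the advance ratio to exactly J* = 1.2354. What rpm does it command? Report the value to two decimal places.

rpm = 1035.31

set_propeller: D = 2.931 m, P = 2.417 m (p = P/D = 0.824633); state ← (V=0, rpm=0)
throttle_to(8011): rpm ← 8011
throttle_to(8942): rpm ← 8942
set_airspeed(83.87): V ← 83.87 m/s
set_airspeed(52.72): V ← 52.72 m/s
adjust_throttle(-53): rpm ← 8942 -53 = 8889
adjust_throttle(-693): rpm ← 8889 -693 = 8196
adjust_airspeed(+9.76): V ← 52.72 +9.76 = 62.48 m/s
final state: V = 62.48 m/s, rpm = 8196 → n = rpm/60 = 136.600000 rev/s
target J* = 1.2354; solve J* = V/(n·D) for n: n = V/(J*·D) = 62.48/(1.2354 × 2.931) = 17.255105 rev/s
rpm = 60·n = 1035.306298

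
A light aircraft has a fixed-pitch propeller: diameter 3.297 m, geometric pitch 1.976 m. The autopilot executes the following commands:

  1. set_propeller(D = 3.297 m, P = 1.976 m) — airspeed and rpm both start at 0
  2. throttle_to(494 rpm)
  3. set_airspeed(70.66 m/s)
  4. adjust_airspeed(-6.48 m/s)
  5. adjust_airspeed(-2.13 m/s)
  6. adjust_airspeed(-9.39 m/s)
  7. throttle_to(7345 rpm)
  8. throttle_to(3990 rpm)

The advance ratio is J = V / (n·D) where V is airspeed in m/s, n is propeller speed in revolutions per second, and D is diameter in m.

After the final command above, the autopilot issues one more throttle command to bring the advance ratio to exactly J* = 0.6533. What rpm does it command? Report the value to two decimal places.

rpm = 1466.90

set_propeller: D = 3.297 m, P = 1.976 m (p = P/D = 0.599333); state ← (V=0, rpm=0)
throttle_to(494): rpm ← 494
set_airspeed(70.66): V ← 70.66 m/s
adjust_airspeed(-6.48): V ← 70.66 -6.48 = 64.18 m/s
adjust_airspeed(-2.13): V ← 64.18 -2.13 = 62.05 m/s
adjust_airspeed(-9.39): V ← 62.05 -9.39 = 52.66 m/s
throttle_to(7345): rpm ← 7345
throttle_to(3990): rpm ← 3990
final state: V = 52.66 m/s, rpm = 3990 → n = rpm/60 = 66.500000 rev/s
target J* = 0.6533; solve J* = V/(n·D) for n: n = V/(J*·D) = 52.66/(0.6533 × 3.297) = 24.448333 rev/s
rpm = 60·n = 1466.899970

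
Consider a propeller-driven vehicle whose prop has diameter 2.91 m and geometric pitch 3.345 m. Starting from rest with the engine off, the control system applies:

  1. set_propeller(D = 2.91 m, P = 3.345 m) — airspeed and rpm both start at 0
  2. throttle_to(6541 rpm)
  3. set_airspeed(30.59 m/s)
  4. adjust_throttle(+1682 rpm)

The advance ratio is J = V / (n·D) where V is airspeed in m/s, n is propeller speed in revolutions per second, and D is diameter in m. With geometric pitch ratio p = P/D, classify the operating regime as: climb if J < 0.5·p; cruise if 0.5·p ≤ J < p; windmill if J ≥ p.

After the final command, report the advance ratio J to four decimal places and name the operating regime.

J = 0.0767, regime = climb

set_propeller: D = 2.91 m, P = 3.345 m (p = P/D = 1.149485); state ← (V=0, rpm=0)
throttle_to(6541): rpm ← 6541
set_airspeed(30.59): V ← 30.59 m/s
adjust_throttle(+1682): rpm ← 6541 +1682 = 8223
final state: V = 30.59 m/s, rpm = 8223 → n = rpm/60 = 137.050000 rev/s
J = V / (n·D) = 30.59 / (137.050000 × 2.91) = 0.076702
regime bands: climb J<0.5747 | cruise [0.5747, 1.1495) | windmill J≥1.1495
J = 0.0767 → climb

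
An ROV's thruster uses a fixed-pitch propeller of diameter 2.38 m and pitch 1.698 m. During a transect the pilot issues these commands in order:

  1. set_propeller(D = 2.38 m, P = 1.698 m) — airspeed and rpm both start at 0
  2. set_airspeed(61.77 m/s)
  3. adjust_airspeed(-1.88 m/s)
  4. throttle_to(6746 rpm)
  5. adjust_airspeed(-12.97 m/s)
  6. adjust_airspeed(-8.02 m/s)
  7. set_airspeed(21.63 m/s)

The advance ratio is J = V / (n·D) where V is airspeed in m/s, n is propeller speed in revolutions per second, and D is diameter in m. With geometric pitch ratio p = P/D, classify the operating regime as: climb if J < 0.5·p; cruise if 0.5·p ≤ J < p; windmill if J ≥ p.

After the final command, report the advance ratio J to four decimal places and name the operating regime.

J = 0.0808, regime = climb

set_propeller: D = 2.38 m, P = 1.698 m (p = P/D = 0.713445); state ← (V=0, rpm=0)
set_airspeed(61.77): V ← 61.77 m/s
adjust_airspeed(-1.88): V ← 61.77 -1.88 = 59.89 m/s
throttle_to(6746): rpm ← 6746
adjust_airspeed(-12.97): V ← 59.89 -12.97 = 46.92 m/s
adjust_airspeed(-8.02): V ← 46.92 -8.02 = 38.9 m/s
set_airspeed(21.63): V ← 21.63 m/s
final state: V = 21.63 m/s, rpm = 6746 → n = rpm/60 = 112.433333 rev/s
J = V / (n·D) = 21.63 / (112.433333 × 2.38) = 0.080832
regime bands: climb J<0.3567 | cruise [0.3567, 0.7134) | windmill J≥0.7134
J = 0.0808 → climb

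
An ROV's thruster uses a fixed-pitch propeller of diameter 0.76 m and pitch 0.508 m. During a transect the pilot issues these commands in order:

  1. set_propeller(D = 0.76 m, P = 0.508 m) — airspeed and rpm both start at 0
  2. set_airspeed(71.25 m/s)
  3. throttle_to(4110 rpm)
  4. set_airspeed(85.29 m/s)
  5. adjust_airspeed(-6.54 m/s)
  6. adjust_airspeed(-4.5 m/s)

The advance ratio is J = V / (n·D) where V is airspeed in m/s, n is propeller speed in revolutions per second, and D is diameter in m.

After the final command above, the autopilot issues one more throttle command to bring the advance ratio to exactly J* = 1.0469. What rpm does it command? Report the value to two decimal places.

set_propeller: D = 0.76 m, P = 0.508 m (p = P/D = 0.668421); state ← (V=0, rpm=0)
set_airspeed(71.25): V ← 71.25 m/s
throttle_to(4110): rpm ← 4110
set_airspeed(85.29): V ← 85.29 m/s
adjust_airspeed(-6.54): V ← 85.29 -6.54 = 78.75 m/s
adjust_airspeed(-4.5): V ← 78.75 -4.5 = 74.25 m/s
final state: V = 74.25 m/s, rpm = 4110 → n = rpm/60 = 68.500000 rev/s
target J* = 1.0469; solve J* = V/(n·D) for n: n = V/(J*·D) = 74.25/(1.0469 × 0.76) = 93.320631 rev/s
rpm = 60·n = 5599.237850

rpm = 5599.24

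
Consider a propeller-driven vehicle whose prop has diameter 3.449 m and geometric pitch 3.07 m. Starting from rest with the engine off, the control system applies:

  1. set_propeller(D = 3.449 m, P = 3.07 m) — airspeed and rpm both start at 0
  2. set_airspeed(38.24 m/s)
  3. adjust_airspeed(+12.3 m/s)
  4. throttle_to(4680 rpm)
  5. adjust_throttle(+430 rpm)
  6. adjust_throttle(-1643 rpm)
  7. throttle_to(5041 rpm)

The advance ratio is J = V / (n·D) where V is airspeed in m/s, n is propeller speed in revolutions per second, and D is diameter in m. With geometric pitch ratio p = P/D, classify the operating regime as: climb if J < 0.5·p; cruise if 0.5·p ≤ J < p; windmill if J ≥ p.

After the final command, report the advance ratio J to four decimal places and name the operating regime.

J = 0.1744, regime = climb

set_propeller: D = 3.449 m, P = 3.07 m (p = P/D = 0.890113); state ← (V=0, rpm=0)
set_airspeed(38.24): V ← 38.24 m/s
adjust_airspeed(+12.3): V ← 38.24 +12.3 = 50.54 m/s
throttle_to(4680): rpm ← 4680
adjust_throttle(+430): rpm ← 4680 +430 = 5110
adjust_throttle(-1643): rpm ← 5110 -1643 = 3467
throttle_to(5041): rpm ← 5041
final state: V = 50.54 m/s, rpm = 5041 → n = rpm/60 = 84.016667 rev/s
J = V / (n·D) = 50.54 / (84.016667 × 3.449) = 0.174412
regime bands: climb J<0.4451 | cruise [0.4451, 0.8901) | windmill J≥0.8901
J = 0.1744 → climb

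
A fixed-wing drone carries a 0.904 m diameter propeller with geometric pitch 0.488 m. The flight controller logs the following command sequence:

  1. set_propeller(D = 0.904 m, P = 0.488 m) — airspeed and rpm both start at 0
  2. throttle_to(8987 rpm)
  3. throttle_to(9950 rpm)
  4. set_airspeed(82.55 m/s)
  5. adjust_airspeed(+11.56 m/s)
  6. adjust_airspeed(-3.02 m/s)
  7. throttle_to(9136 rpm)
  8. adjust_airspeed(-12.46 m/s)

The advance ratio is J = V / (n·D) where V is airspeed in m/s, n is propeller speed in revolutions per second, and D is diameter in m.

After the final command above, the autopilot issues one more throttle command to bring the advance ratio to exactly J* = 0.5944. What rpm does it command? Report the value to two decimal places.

set_propeller: D = 0.904 m, P = 0.488 m (p = P/D = 0.539823); state ← (V=0, rpm=0)
throttle_to(8987): rpm ← 8987
throttle_to(9950): rpm ← 9950
set_airspeed(82.55): V ← 82.55 m/s
adjust_airspeed(+11.56): V ← 82.55 +11.56 = 94.11 m/s
adjust_airspeed(-3.02): V ← 94.11 -3.02 = 91.09 m/s
throttle_to(9136): rpm ← 9136
adjust_airspeed(-12.46): V ← 91.09 -12.46 = 78.63 m/s
final state: V = 78.63 m/s, rpm = 9136 → n = rpm/60 = 152.266667 rev/s
target J* = 0.5944; solve J* = V/(n·D) for n: n = V/(J*·D) = 78.63/(0.5944 × 0.904) = 146.332585 rev/s
rpm = 60·n = 8779.955097

rpm = 8779.96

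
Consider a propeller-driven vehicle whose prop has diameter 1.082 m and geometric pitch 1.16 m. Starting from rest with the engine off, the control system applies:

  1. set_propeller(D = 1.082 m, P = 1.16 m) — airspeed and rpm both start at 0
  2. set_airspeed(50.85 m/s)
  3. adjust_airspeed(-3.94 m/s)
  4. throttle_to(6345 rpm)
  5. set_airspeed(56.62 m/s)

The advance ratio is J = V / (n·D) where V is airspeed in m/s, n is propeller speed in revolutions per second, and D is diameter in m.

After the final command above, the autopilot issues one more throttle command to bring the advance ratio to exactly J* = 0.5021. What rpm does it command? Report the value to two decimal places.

rpm = 6253.22

set_propeller: D = 1.082 m, P = 1.16 m (p = P/D = 1.072089); state ← (V=0, rpm=0)
set_airspeed(50.85): V ← 50.85 m/s
adjust_airspeed(-3.94): V ← 50.85 -3.94 = 46.91 m/s
throttle_to(6345): rpm ← 6345
set_airspeed(56.62): V ← 56.62 m/s
final state: V = 56.62 m/s, rpm = 6345 → n = rpm/60 = 105.750000 rev/s
target J* = 0.5021; solve J* = V/(n·D) for n: n = V/(J*·D) = 56.62/(0.5021 × 1.082) = 104.220315 rev/s
rpm = 60·n = 6253.218920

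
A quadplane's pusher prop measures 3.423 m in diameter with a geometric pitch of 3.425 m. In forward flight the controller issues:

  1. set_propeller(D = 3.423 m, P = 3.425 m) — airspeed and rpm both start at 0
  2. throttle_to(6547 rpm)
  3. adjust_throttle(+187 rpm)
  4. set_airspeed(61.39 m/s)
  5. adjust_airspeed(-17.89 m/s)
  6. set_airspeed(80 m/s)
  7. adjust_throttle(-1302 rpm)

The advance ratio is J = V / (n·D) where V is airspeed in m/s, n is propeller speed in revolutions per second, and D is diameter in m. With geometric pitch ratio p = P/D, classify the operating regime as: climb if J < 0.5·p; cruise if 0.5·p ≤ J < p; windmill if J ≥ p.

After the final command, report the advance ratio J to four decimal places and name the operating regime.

J = 0.2582, regime = climb

set_propeller: D = 3.423 m, P = 3.425 m (p = P/D = 1.000584); state ← (V=0, rpm=0)
throttle_to(6547): rpm ← 6547
adjust_throttle(+187): rpm ← 6547 +187 = 6734
set_airspeed(61.39): V ← 61.39 m/s
adjust_airspeed(-17.89): V ← 61.39 -17.89 = 43.5 m/s
set_airspeed(80): V ← 80 m/s
adjust_throttle(-1302): rpm ← 6734 -1302 = 5432
final state: V = 80 m/s, rpm = 5432 → n = rpm/60 = 90.533333 rev/s
J = V / (n·D) = 80 / (90.533333 × 3.423) = 0.258151
regime bands: climb J<0.5003 | cruise [0.5003, 1.0006) | windmill J≥1.0006
J = 0.2582 → climb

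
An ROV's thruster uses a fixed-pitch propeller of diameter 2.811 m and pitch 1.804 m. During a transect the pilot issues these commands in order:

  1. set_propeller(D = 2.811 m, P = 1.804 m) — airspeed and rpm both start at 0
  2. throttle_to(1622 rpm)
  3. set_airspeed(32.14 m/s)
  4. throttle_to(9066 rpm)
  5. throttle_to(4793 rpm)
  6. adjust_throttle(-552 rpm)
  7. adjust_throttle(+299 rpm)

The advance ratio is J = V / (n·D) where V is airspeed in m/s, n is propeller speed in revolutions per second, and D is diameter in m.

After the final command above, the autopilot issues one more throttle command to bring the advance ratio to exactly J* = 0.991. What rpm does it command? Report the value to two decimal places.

rpm = 692.25

set_propeller: D = 2.811 m, P = 1.804 m (p = P/D = 0.641764); state ← (V=0, rpm=0)
throttle_to(1622): rpm ← 1622
set_airspeed(32.14): V ← 32.14 m/s
throttle_to(9066): rpm ← 9066
throttle_to(4793): rpm ← 4793
adjust_throttle(-552): rpm ← 4793 -552 = 4241
adjust_throttle(+299): rpm ← 4241 +299 = 4540
final state: V = 32.14 m/s, rpm = 4540 → n = rpm/60 = 75.666667 rev/s
target J* = 0.991; solve J* = V/(n·D) for n: n = V/(J*·D) = 32.14/(0.991 × 2.811) = 11.537491 rev/s
rpm = 60·n = 692.249455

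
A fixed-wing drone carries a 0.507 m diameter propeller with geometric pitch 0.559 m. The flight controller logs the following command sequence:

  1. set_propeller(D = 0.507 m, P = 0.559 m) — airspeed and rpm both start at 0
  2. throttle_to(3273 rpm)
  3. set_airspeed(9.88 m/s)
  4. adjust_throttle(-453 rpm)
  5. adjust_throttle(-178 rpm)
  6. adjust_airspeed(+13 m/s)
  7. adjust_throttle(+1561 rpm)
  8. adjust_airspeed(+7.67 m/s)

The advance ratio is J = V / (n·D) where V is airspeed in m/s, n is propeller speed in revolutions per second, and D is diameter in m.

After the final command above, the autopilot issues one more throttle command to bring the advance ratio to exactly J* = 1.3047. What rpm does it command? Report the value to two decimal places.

rpm = 2771.05

set_propeller: D = 0.507 m, P = 0.559 m (p = P/D = 1.102564); state ← (V=0, rpm=0)
throttle_to(3273): rpm ← 3273
set_airspeed(9.88): V ← 9.88 m/s
adjust_throttle(-453): rpm ← 3273 -453 = 2820
adjust_throttle(-178): rpm ← 2820 -178 = 2642
adjust_airspeed(+13): V ← 9.88 +13 = 22.88 m/s
adjust_throttle(+1561): rpm ← 2642 +1561 = 4203
adjust_airspeed(+7.67): V ← 22.88 +7.67 = 30.55 m/s
final state: V = 30.55 m/s, rpm = 4203 → n = rpm/60 = 70.050000 rev/s
target J* = 1.3047; solve J* = V/(n·D) for n: n = V/(J*·D) = 30.55/(1.3047 × 0.507) = 46.184111 rev/s
rpm = 60·n = 2771.046689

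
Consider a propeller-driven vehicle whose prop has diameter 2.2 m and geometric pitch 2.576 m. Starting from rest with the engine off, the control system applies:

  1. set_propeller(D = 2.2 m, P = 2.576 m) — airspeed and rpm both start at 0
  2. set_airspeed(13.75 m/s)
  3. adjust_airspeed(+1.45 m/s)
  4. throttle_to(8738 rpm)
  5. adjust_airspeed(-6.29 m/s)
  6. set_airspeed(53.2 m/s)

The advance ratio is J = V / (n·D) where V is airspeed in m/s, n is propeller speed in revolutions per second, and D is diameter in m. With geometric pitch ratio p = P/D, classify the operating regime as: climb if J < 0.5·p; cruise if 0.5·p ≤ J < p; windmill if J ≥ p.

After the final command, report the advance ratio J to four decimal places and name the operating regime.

J = 0.1660, regime = climb

set_propeller: D = 2.2 m, P = 2.576 m (p = P/D = 1.170909); state ← (V=0, rpm=0)
set_airspeed(13.75): V ← 13.75 m/s
adjust_airspeed(+1.45): V ← 13.75 +1.45 = 15.2 m/s
throttle_to(8738): rpm ← 8738
adjust_airspeed(-6.29): V ← 15.2 -6.29 = 8.91 m/s
set_airspeed(53.2): V ← 53.2 m/s
final state: V = 53.2 m/s, rpm = 8738 → n = rpm/60 = 145.633333 rev/s
J = V / (n·D) = 53.2 / (145.633333 × 2.2) = 0.166046
regime bands: climb J<0.5855 | cruise [0.5855, 1.1709) | windmill J≥1.1709
J = 0.1660 → climb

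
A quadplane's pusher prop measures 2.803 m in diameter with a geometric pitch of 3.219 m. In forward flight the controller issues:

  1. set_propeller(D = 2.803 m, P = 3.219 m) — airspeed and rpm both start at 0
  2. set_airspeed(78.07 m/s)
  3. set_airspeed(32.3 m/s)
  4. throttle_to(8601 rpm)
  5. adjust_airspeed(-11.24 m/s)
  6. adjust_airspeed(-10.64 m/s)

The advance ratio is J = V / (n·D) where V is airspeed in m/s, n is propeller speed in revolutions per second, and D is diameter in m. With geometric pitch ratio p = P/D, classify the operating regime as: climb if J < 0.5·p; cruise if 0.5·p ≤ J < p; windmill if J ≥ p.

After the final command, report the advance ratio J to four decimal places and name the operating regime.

J = 0.0259, regime = climb

set_propeller: D = 2.803 m, P = 3.219 m (p = P/D = 1.148412); state ← (V=0, rpm=0)
set_airspeed(78.07): V ← 78.07 m/s
set_airspeed(32.3): V ← 32.3 m/s
throttle_to(8601): rpm ← 8601
adjust_airspeed(-11.24): V ← 32.3 -11.24 = 21.06 m/s
adjust_airspeed(-10.64): V ← 21.06 -10.64 = 10.42 m/s
final state: V = 10.42 m/s, rpm = 8601 → n = rpm/60 = 143.350000 rev/s
J = V / (n·D) = 10.42 / (143.350000 × 2.803) = 0.025933
regime bands: climb J<0.5742 | cruise [0.5742, 1.1484) | windmill J≥1.1484
J = 0.0259 → climb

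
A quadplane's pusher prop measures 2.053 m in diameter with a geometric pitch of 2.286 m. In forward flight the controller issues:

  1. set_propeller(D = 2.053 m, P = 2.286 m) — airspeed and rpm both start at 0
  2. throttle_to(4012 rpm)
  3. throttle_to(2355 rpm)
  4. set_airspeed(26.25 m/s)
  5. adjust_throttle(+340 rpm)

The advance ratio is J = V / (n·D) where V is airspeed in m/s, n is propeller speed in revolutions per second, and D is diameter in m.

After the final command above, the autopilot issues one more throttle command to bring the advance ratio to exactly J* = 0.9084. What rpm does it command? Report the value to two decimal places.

set_propeller: D = 2.053 m, P = 2.286 m (p = P/D = 1.113492); state ← (V=0, rpm=0)
throttle_to(4012): rpm ← 4012
throttle_to(2355): rpm ← 2355
set_airspeed(26.25): V ← 26.25 m/s
adjust_throttle(+340): rpm ← 2355 +340 = 2695
final state: V = 26.25 m/s, rpm = 2695 → n = rpm/60 = 44.916667 rev/s
target J* = 0.9084; solve J* = V/(n·D) for n: n = V/(J*·D) = 26.25/(0.9084 × 2.053) = 14.075481 rev/s
rpm = 60·n = 844.528837

rpm = 844.53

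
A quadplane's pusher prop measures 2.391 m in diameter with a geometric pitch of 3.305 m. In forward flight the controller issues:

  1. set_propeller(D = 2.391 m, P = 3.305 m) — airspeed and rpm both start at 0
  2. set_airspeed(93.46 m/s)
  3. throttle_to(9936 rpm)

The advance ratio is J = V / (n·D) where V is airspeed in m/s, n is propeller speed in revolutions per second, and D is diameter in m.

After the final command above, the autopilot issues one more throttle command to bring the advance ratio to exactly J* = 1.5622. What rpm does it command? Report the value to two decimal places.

set_propeller: D = 2.391 m, P = 3.305 m (p = P/D = 1.382267); state ← (V=0, rpm=0)
set_airspeed(93.46): V ← 93.46 m/s
throttle_to(9936): rpm ← 9936
final state: V = 93.46 m/s, rpm = 9936 → n = rpm/60 = 165.600000 rev/s
target J* = 1.5622; solve J* = V/(n·D) for n: n = V/(J*·D) = 93.46/(1.5622 × 2.391) = 25.021283 rev/s
rpm = 60·n = 1501.276953

rpm = 1501.28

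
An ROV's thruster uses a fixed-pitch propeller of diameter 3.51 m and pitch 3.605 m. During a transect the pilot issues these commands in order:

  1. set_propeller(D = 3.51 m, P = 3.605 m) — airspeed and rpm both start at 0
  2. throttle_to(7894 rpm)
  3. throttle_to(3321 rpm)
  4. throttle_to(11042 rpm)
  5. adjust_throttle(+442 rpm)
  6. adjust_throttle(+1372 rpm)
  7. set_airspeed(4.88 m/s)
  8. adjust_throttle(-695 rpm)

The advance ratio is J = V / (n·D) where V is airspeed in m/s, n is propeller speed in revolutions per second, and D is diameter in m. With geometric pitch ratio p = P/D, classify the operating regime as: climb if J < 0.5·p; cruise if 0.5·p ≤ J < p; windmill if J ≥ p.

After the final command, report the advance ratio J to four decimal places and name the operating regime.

set_propeller: D = 3.51 m, P = 3.605 m (p = P/D = 1.027066); state ← (V=0, rpm=0)
throttle_to(7894): rpm ← 7894
throttle_to(3321): rpm ← 3321
throttle_to(11042): rpm ← 11042
adjust_throttle(+442): rpm ← 11042 +442 = 11484
adjust_throttle(+1372): rpm ← 11484 +1372 = 12856
set_airspeed(4.88): V ← 4.88 m/s
adjust_throttle(-695): rpm ← 12856 -695 = 12161
final state: V = 4.88 m/s, rpm = 12161 → n = rpm/60 = 202.683333 rev/s
J = V / (n·D) = 4.88 / (202.683333 × 3.51) = 0.006860
regime bands: climb J<0.5135 | cruise [0.5135, 1.0271) | windmill J≥1.0271
J = 0.0069 → climb

J = 0.0069, regime = climb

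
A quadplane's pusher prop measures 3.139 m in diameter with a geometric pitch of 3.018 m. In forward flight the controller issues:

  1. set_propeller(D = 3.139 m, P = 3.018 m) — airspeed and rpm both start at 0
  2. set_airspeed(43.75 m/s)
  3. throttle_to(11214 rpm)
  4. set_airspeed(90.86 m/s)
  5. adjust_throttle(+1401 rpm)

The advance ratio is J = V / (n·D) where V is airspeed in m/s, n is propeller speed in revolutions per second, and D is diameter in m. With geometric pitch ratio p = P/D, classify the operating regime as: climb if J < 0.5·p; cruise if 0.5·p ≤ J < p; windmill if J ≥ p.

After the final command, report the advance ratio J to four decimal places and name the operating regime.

set_propeller: D = 3.139 m, P = 3.018 m (p = P/D = 0.961453); state ← (V=0, rpm=0)
set_airspeed(43.75): V ← 43.75 m/s
throttle_to(11214): rpm ← 11214
set_airspeed(90.86): V ← 90.86 m/s
adjust_throttle(+1401): rpm ← 11214 +1401 = 12615
final state: V = 90.86 m/s, rpm = 12615 → n = rpm/60 = 210.250000 rev/s
J = V / (n·D) = 90.86 / (210.250000 × 3.139) = 0.137672
regime bands: climb J<0.4807 | cruise [0.4807, 0.9615) | windmill J≥0.9615
J = 0.1377 → climb

J = 0.1377, regime = climb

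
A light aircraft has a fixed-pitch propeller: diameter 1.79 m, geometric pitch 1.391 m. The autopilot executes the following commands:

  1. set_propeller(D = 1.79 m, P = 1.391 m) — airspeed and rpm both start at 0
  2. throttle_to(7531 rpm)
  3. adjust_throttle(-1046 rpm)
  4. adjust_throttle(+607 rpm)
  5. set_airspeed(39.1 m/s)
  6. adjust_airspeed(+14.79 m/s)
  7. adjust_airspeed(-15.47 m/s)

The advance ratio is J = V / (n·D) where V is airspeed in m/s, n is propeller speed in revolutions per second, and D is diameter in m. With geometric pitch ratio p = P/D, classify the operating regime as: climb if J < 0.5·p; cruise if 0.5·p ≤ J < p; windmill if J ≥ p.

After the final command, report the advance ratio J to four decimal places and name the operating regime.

set_propeller: D = 1.79 m, P = 1.391 m (p = P/D = 0.777095); state ← (V=0, rpm=0)
throttle_to(7531): rpm ← 7531
adjust_throttle(-1046): rpm ← 7531 -1046 = 6485
adjust_throttle(+607): rpm ← 6485 +607 = 7092
set_airspeed(39.1): V ← 39.1 m/s
adjust_airspeed(+14.79): V ← 39.1 +14.79 = 53.89 m/s
adjust_airspeed(-15.47): V ← 53.89 -15.47 = 38.42 m/s
final state: V = 38.42 m/s, rpm = 7092 → n = rpm/60 = 118.200000 rev/s
J = V / (n·D) = 38.42 / (118.200000 × 1.79) = 0.181588
regime bands: climb J<0.3885 | cruise [0.3885, 0.7771) | windmill J≥0.7771
J = 0.1816 → climb

J = 0.1816, regime = climb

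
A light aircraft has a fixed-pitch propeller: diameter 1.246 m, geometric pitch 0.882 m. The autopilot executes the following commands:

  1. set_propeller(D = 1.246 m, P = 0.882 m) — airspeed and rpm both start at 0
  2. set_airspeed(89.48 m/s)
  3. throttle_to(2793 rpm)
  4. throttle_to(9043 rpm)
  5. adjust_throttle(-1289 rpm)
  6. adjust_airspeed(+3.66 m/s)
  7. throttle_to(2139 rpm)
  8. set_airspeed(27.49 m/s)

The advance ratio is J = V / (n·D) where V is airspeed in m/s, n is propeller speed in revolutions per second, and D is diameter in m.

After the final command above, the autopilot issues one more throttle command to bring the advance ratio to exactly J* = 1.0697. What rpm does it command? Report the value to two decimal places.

rpm = 1237.50

set_propeller: D = 1.246 m, P = 0.882 m (p = P/D = 0.707865); state ← (V=0, rpm=0)
set_airspeed(89.48): V ← 89.48 m/s
throttle_to(2793): rpm ← 2793
throttle_to(9043): rpm ← 9043
adjust_throttle(-1289): rpm ← 9043 -1289 = 7754
adjust_airspeed(+3.66): V ← 89.48 +3.66 = 93.14 m/s
throttle_to(2139): rpm ← 2139
set_airspeed(27.49): V ← 27.49 m/s
final state: V = 27.49 m/s, rpm = 2139 → n = rpm/60 = 35.650000 rev/s
target J* = 1.0697; solve J* = V/(n·D) for n: n = V/(J*·D) = 27.49/(1.0697 × 1.246) = 20.625035 rev/s
rpm = 60·n = 1237.502121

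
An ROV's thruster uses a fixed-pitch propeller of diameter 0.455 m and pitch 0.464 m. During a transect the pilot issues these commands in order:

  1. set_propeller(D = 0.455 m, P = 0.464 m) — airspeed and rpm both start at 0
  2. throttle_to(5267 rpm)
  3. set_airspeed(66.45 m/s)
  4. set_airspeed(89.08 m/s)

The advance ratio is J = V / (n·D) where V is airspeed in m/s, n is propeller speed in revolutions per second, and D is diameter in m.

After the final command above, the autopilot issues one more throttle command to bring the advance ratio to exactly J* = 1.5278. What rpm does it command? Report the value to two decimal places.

rpm = 7688.71

set_propeller: D = 0.455 m, P = 0.464 m (p = P/D = 1.019780); state ← (V=0, rpm=0)
throttle_to(5267): rpm ← 5267
set_airspeed(66.45): V ← 66.45 m/s
set_airspeed(89.08): V ← 89.08 m/s
final state: V = 89.08 m/s, rpm = 5267 → n = rpm/60 = 87.783333 rev/s
target J* = 1.5278; solve J* = V/(n·D) for n: n = V/(J*·D) = 89.08/(1.5278 × 0.455) = 128.145189 rev/s
rpm = 60·n = 7688.711341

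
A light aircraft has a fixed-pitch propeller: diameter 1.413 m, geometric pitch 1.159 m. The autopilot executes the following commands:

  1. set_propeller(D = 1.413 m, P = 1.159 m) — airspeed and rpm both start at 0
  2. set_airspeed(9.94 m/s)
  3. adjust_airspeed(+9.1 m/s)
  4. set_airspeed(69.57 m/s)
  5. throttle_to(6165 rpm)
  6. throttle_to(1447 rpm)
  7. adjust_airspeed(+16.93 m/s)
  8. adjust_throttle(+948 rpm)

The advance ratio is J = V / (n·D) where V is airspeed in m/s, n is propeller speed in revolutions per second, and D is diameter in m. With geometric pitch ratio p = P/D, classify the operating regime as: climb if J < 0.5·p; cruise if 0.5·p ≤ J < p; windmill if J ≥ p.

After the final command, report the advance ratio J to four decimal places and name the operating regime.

set_propeller: D = 1.413 m, P = 1.159 m (p = P/D = 0.820241); state ← (V=0, rpm=0)
set_airspeed(9.94): V ← 9.94 m/s
adjust_airspeed(+9.1): V ← 9.94 +9.1 = 19.04 m/s
set_airspeed(69.57): V ← 69.57 m/s
throttle_to(6165): rpm ← 6165
throttle_to(1447): rpm ← 1447
adjust_airspeed(+16.93): V ← 69.57 +16.93 = 86.5 m/s
adjust_throttle(+948): rpm ← 1447 +948 = 2395
final state: V = 86.5 m/s, rpm = 2395 → n = rpm/60 = 39.916667 rev/s
J = V / (n·D) = 86.5 / (39.916667 × 1.413) = 1.533627
regime bands: climb J<0.4101 | cruise [0.4101, 0.8202) | windmill J≥0.8202
J = 1.5336 → windmill

J = 1.5336, regime = windmill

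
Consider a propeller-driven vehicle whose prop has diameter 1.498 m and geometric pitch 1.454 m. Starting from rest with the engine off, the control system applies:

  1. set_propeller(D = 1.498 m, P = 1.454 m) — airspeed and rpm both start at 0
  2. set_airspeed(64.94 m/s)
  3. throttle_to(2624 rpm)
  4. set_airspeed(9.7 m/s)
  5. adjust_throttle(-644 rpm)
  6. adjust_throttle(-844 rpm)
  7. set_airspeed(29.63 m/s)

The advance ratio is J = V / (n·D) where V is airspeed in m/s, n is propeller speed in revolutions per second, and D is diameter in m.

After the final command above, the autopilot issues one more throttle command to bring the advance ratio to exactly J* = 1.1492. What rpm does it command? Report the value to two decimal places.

set_propeller: D = 1.498 m, P = 1.454 m (p = P/D = 0.970628); state ← (V=0, rpm=0)
set_airspeed(64.94): V ← 64.94 m/s
throttle_to(2624): rpm ← 2624
set_airspeed(9.7): V ← 9.7 m/s
adjust_throttle(-644): rpm ← 2624 -644 = 1980
adjust_throttle(-844): rpm ← 1980 -844 = 1136
set_airspeed(29.63): V ← 29.63 m/s
final state: V = 29.63 m/s, rpm = 1136 → n = rpm/60 = 18.933333 rev/s
target J* = 1.1492; solve J* = V/(n·D) for n: n = V/(J*·D) = 29.63/(1.1492 × 1.498) = 17.211718 rev/s
rpm = 60·n = 1032.703077

rpm = 1032.70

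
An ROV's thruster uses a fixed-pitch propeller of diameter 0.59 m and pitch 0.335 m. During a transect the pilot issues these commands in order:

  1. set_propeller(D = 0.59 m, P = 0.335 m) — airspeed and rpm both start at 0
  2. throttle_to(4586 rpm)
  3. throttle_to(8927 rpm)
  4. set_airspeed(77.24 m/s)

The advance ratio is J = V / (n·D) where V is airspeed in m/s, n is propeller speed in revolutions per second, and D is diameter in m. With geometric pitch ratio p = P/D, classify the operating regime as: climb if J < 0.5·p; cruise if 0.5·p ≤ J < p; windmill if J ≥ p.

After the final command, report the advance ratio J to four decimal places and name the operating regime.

J = 0.8799, regime = windmill

set_propeller: D = 0.59 m, P = 0.335 m (p = P/D = 0.567797); state ← (V=0, rpm=0)
throttle_to(4586): rpm ← 4586
throttle_to(8927): rpm ← 8927
set_airspeed(77.24): V ← 77.24 m/s
final state: V = 77.24 m/s, rpm = 8927 → n = rpm/60 = 148.783333 rev/s
J = V / (n·D) = 77.24 / (148.783333 × 0.59) = 0.879905
regime bands: climb J<0.2839 | cruise [0.2839, 0.5678) | windmill J≥0.5678
J = 0.8799 → windmill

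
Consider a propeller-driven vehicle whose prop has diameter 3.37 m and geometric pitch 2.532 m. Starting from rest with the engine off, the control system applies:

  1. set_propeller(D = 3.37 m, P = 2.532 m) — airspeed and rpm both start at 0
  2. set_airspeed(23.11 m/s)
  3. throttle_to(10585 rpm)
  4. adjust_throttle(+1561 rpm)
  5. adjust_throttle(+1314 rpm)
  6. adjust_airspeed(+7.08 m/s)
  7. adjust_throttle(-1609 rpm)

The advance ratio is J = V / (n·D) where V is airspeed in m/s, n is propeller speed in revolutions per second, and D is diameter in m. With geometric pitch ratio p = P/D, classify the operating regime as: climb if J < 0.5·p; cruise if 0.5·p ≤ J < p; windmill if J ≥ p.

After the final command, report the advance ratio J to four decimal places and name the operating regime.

J = 0.0454, regime = climb

set_propeller: D = 3.37 m, P = 2.532 m (p = P/D = 0.751335); state ← (V=0, rpm=0)
set_airspeed(23.11): V ← 23.11 m/s
throttle_to(10585): rpm ← 10585
adjust_throttle(+1561): rpm ← 10585 +1561 = 12146
adjust_throttle(+1314): rpm ← 12146 +1314 = 13460
adjust_airspeed(+7.08): V ← 23.11 +7.08 = 30.19 m/s
adjust_throttle(-1609): rpm ← 13460 -1609 = 11851
final state: V = 30.19 m/s, rpm = 11851 → n = rpm/60 = 197.516667 rev/s
J = V / (n·D) = 30.19 / (197.516667 × 3.37) = 0.045355
regime bands: climb J<0.3757 | cruise [0.3757, 0.7513) | windmill J≥0.7513
J = 0.0454 → climb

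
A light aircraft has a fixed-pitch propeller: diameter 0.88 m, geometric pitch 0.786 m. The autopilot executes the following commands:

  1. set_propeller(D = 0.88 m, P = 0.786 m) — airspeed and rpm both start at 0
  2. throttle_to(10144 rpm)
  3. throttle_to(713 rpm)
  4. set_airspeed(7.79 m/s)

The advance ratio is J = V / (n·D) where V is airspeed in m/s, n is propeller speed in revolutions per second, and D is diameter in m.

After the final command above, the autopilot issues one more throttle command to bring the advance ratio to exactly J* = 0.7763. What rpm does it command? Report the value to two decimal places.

rpm = 684.19

set_propeller: D = 0.88 m, P = 0.786 m (p = P/D = 0.893182); state ← (V=0, rpm=0)
throttle_to(10144): rpm ← 10144
throttle_to(713): rpm ← 713
set_airspeed(7.79): V ← 7.79 m/s
final state: V = 7.79 m/s, rpm = 713 → n = rpm/60 = 11.883333 rev/s
target J* = 0.7763; solve J* = V/(n·D) for n: n = V/(J*·D) = 7.79/(0.7763 × 0.88) = 11.403160 rev/s
rpm = 60·n = 684.189571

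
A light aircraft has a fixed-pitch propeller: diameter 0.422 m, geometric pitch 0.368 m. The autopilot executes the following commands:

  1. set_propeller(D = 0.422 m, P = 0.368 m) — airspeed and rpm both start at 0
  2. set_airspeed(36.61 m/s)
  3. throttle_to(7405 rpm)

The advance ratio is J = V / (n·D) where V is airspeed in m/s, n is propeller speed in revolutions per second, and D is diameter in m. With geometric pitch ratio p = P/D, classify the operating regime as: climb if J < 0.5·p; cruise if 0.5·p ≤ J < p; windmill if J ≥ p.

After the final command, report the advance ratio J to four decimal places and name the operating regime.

set_propeller: D = 0.422 m, P = 0.368 m (p = P/D = 0.872038); state ← (V=0, rpm=0)
set_airspeed(36.61): V ← 36.61 m/s
throttle_to(7405): rpm ← 7405
final state: V = 36.61 m/s, rpm = 7405 → n = rpm/60 = 123.416667 rev/s
J = V / (n·D) = 36.61 / (123.416667 × 0.422) = 0.702932
regime bands: climb J<0.4360 | cruise [0.4360, 0.8720) | windmill J≥0.8720
J = 0.7029 → cruise

J = 0.7029, regime = cruise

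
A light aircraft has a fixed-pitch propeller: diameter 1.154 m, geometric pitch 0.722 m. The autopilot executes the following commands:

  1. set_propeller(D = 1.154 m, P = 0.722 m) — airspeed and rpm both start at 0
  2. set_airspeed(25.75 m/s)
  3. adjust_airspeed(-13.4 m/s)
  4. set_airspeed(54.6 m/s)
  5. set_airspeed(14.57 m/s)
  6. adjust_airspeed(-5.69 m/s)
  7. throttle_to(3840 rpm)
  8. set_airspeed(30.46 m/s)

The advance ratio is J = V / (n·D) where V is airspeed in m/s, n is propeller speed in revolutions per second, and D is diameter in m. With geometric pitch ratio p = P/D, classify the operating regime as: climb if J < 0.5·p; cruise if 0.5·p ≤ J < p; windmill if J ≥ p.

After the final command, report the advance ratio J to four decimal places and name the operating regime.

J = 0.4124, regime = cruise

set_propeller: D = 1.154 m, P = 0.722 m (p = P/D = 0.625650); state ← (V=0, rpm=0)
set_airspeed(25.75): V ← 25.75 m/s
adjust_airspeed(-13.4): V ← 25.75 -13.4 = 12.35 m/s
set_airspeed(54.6): V ← 54.6 m/s
set_airspeed(14.57): V ← 14.57 m/s
adjust_airspeed(-5.69): V ← 14.57 -5.69 = 8.88 m/s
throttle_to(3840): rpm ← 3840
set_airspeed(30.46): V ← 30.46 m/s
final state: V = 30.46 m/s, rpm = 3840 → n = rpm/60 = 64.000000 rev/s
J = V / (n·D) = 30.46 / (64.000000 × 1.154) = 0.412424
regime bands: climb J<0.3128 | cruise [0.3128, 0.6256) | windmill J≥0.6256
J = 0.4124 → cruise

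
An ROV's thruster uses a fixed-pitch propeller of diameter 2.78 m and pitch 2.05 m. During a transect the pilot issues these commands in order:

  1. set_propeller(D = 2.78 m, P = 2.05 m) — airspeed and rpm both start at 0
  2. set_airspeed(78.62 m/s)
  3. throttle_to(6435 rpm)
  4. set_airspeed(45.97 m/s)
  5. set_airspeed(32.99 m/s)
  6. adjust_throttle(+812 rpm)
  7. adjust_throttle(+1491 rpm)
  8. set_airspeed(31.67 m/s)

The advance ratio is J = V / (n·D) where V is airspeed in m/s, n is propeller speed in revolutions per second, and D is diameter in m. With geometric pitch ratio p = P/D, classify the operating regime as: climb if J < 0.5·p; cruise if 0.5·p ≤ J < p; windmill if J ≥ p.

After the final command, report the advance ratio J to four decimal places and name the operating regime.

J = 0.0782, regime = climb

set_propeller: D = 2.78 m, P = 2.05 m (p = P/D = 0.737410); state ← (V=0, rpm=0)
set_airspeed(78.62): V ← 78.62 m/s
throttle_to(6435): rpm ← 6435
set_airspeed(45.97): V ← 45.97 m/s
set_airspeed(32.99): V ← 32.99 m/s
adjust_throttle(+812): rpm ← 6435 +812 = 7247
adjust_throttle(+1491): rpm ← 7247 +1491 = 8738
set_airspeed(31.67): V ← 31.67 m/s
final state: V = 31.67 m/s, rpm = 8738 → n = rpm/60 = 145.633333 rev/s
J = V / (n·D) = 31.67 / (145.633333 × 2.78) = 0.078224
regime bands: climb J<0.3687 | cruise [0.3687, 0.7374) | windmill J≥0.7374
J = 0.0782 → climb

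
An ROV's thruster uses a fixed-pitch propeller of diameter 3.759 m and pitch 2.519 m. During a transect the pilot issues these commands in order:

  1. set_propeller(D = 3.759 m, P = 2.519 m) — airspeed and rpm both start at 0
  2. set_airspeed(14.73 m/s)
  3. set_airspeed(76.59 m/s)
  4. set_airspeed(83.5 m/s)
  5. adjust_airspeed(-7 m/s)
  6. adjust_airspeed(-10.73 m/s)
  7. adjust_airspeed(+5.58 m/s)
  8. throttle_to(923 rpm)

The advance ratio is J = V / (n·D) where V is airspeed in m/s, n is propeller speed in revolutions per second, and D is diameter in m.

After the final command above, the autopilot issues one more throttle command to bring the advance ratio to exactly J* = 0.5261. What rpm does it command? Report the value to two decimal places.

set_propeller: D = 3.759 m, P = 2.519 m (p = P/D = 0.670125); state ← (V=0, rpm=0)
set_airspeed(14.73): V ← 14.73 m/s
set_airspeed(76.59): V ← 76.59 m/s
set_airspeed(83.5): V ← 83.5 m/s
adjust_airspeed(-7): V ← 83.5 -7 = 76.5 m/s
adjust_airspeed(-10.73): V ← 76.5 -10.73 = 65.77 m/s
adjust_airspeed(+5.58): V ← 65.77 +5.58 = 71.35 m/s
throttle_to(923): rpm ← 923
final state: V = 71.35 m/s, rpm = 923 → n = rpm/60 = 15.383333 rev/s
target J* = 0.5261; solve J* = V/(n·D) for n: n = V/(J*·D) = 71.35/(0.5261 × 3.759) = 36.078905 rev/s
rpm = 60·n = 2164.734309

rpm = 2164.73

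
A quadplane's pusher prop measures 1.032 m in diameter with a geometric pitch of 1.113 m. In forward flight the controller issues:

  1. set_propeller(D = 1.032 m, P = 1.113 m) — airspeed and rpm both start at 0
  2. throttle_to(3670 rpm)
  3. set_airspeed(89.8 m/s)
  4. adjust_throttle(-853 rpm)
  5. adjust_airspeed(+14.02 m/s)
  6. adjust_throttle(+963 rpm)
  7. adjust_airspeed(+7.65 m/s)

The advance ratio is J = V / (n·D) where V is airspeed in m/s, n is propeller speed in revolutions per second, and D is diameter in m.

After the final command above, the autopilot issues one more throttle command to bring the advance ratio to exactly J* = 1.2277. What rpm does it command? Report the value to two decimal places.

rpm = 5278.83

set_propeller: D = 1.032 m, P = 1.113 m (p = P/D = 1.078488); state ← (V=0, rpm=0)
throttle_to(3670): rpm ← 3670
set_airspeed(89.8): V ← 89.8 m/s
adjust_throttle(-853): rpm ← 3670 -853 = 2817
adjust_airspeed(+14.02): V ← 89.8 +14.02 = 103.82 m/s
adjust_throttle(+963): rpm ← 2817 +963 = 3780
adjust_airspeed(+7.65): V ← 103.82 +7.65 = 111.47 m/s
final state: V = 111.47 m/s, rpm = 3780 → n = rpm/60 = 63.000000 rev/s
target J* = 1.2277; solve J* = V/(n·D) for n: n = V/(J*·D) = 111.47/(1.2277 × 1.032) = 87.980423 rev/s
rpm = 60·n = 5278.825408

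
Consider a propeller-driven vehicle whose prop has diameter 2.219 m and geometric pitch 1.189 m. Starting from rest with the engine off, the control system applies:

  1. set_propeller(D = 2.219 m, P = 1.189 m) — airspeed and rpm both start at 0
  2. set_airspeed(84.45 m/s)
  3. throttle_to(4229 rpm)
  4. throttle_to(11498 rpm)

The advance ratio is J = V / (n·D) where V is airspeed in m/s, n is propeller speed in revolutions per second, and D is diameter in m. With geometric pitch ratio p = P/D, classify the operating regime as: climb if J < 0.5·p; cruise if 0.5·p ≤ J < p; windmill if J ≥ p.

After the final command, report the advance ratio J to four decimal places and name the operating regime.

J = 0.1986, regime = climb

set_propeller: D = 2.219 m, P = 1.189 m (p = P/D = 0.535827); state ← (V=0, rpm=0)
set_airspeed(84.45): V ← 84.45 m/s
throttle_to(4229): rpm ← 4229
throttle_to(11498): rpm ← 11498
final state: V = 84.45 m/s, rpm = 11498 → n = rpm/60 = 191.633333 rev/s
J = V / (n·D) = 84.45 / (191.633333 × 2.219) = 0.198596
regime bands: climb J<0.2679 | cruise [0.2679, 0.5358) | windmill J≥0.5358
J = 0.1986 → climb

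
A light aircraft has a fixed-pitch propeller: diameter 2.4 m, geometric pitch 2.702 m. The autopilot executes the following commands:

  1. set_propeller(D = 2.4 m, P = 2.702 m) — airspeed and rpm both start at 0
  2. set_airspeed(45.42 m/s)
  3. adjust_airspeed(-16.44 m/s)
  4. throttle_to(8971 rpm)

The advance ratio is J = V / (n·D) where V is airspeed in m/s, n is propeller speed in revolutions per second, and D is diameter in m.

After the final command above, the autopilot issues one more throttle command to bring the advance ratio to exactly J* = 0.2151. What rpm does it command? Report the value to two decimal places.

rpm = 3368.20

set_propeller: D = 2.4 m, P = 2.702 m (p = P/D = 1.125833); state ← (V=0, rpm=0)
set_airspeed(45.42): V ← 45.42 m/s
adjust_airspeed(-16.44): V ← 45.42 -16.44 = 28.98 m/s
throttle_to(8971): rpm ← 8971
final state: V = 28.98 m/s, rpm = 8971 → n = rpm/60 = 149.516667 rev/s
target J* = 0.2151; solve J* = V/(n·D) for n: n = V/(J*·D) = 28.98/(0.2151 × 2.4) = 56.136681 rev/s
rpm = 60·n = 3368.200837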